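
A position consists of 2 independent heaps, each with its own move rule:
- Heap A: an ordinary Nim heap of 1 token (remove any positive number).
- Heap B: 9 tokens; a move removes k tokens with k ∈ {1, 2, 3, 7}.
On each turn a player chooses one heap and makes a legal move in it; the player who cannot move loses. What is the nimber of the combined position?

Heap A is a plain Nim heap of size 1, so its Grundy value is 1.
Build the Grundy sequence for heap B with g(k) = mex{g(k−s) : s ∈ {1, 2, 3, 7}, s ≤ k}:
g(0) = mex{} = 0
g(1) = mex{0} = 1
g(2) = mex{0,1} = 2
g(3) = mex{0,1,2} = 3
g(4) = mex{1,2,3} = 0
g(5) = mex{0,2,3} = 1
g(6) = mex{0,1,3} = 2
g(7) = mex{0,1,2} = 3
g(8) = mex{1,2,3} = 0
g(9) = mex{0,2,3} = 1
So g(9) = 1.
The value of a disjunctive sum is the nim-sum of the parts.
Combined value = 1 ⊕ 1 = 0.

0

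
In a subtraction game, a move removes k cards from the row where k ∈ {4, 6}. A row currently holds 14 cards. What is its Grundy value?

Grundy values for subtraction set {4, 6}:
g(0) = mex{} = 0
g(1) = mex{} = 0
g(2) = mex{} = 0
g(3) = mex{} = 0
g(4) = mex{0} = 1
g(5) = mex{0} = 1
g(6) = mex{0} = 1
g(7) = mex{0} = 1
g(8) = mex{0,1} = 2
g(9) = mex{0,1} = 2
g(10) = mex{1} = 0
g(11) = mex{1} = 0
g(12) = mex{1,2} = 0
g(13) = mex{1,2} = 0
g(14) = mex{0,2} = 1
So g(14) = 1.

1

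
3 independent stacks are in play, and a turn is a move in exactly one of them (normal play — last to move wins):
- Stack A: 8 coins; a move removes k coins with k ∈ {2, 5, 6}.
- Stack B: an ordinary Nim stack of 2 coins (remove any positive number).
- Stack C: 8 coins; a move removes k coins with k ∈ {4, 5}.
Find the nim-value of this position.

0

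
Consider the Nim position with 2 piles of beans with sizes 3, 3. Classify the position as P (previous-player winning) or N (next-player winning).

P-position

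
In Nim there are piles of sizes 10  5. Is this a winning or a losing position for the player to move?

Nim-sum: 10 ^ 5 = 15.
The nim-sum is 15 ≠ 0, so this is an N-position: the player to move can win.

Winning position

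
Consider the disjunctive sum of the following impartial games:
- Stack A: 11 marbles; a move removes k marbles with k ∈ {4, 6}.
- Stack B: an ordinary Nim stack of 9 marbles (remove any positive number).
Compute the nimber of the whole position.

For stack A, compute g(0), g(1), … with moves {4, 6}:
k:     0  1  2  3  4  5  6  7  8  9 10 11
g(k):  0  0  0  0  1  1  1  1  2  2  0  0
So g(11) = 0.
Stack B is a plain Nim stack of size 9, so its Grundy value is 9.
By the Sprague-Grundy theorem, the Grundy value of a sum of independent games is the XOR of the component values.
Combined value = 0 XOR 9 = 9.

9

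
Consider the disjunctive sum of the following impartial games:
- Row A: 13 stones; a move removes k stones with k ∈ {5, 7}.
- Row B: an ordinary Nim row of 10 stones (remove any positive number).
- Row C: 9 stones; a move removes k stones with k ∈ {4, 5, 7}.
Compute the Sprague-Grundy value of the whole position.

For row A, compute g(0), g(1), … with moves {5, 7}:
k:     0  1  2  3  4  5  6  7  8  9 10 11 12 13
g(k):  0  0  0  0  0  1  1  1  1  1  2  2  0  0
So g(13) = 0.
Row B is a plain Nim row of size 10, so its Grundy value is 10.
Build the Grundy sequence for row C with g(k) = mex{g(k−s) : s ∈ {4, 5, 7}, s ≤ k}:
g(0) = mex{} = 0
g(1) = mex{} = 0
g(2) = mex{} = 0
g(3) = mex{} = 0
g(4) = mex{0} = 1
g(5) = mex{0} = 1
g(6) = mex{0} = 1
g(7) = mex{0} = 1
g(8) = mex{0,1} = 2
g(9) = mex{0,1} = 2
So g(9) = 2.
The value of a disjunctive sum is the nim-sum of the parts.
Combined value = 0 XOR 10 XOR 2 = 8.

8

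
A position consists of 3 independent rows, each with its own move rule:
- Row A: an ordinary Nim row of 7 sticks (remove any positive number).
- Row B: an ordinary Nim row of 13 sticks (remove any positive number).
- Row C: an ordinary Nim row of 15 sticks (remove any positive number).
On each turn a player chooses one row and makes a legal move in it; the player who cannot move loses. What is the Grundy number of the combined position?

Row A is a plain Nim row of size 7, so its Grundy value is 7.
Row B is a plain Nim row of size 13, so its Grundy value is 13.
Row C is a plain Nim row of size 15, so its Grundy value is 15.
The value of a disjunctive sum is the nim-sum of the parts.
Combined value = 7 ⊕ 13 ⊕ 15 = 5.

5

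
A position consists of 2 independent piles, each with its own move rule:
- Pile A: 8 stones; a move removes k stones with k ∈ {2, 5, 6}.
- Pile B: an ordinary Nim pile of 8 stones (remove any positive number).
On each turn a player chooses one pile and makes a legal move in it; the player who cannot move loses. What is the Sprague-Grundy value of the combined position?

8

Grundy values for pile A (subtraction set {2, 5, 6}):
k:     0  1  2  3  4  5  6  7  8
g(k):  0  0  1  1  0  2  1  3  0
So g(8) = 0.
Pile B is a plain Nim pile of size 8, so its Grundy value is 8.
By the Sprague-Grundy theorem, the Grundy value of a sum of independent games is the XOR of the component values.
Combined value = 0 XOR 8 = 8.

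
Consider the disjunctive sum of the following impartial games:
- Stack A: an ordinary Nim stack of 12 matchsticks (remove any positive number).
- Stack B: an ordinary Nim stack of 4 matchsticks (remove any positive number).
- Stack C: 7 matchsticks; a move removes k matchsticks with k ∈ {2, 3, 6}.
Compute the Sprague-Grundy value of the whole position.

9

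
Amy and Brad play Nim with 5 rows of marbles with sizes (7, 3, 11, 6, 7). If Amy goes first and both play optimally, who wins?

Amy wins

Nim-sum: 7 ^ 3 ^ 11 ^ 6 ^ 7 = 14.
The nim-sum is 14 ≠ 0, so this is an N-position: the player to move can win; Amy has a winning move.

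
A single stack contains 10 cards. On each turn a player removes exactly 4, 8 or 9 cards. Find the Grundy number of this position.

2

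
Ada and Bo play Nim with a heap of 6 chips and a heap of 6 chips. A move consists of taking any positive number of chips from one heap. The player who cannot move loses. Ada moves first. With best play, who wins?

Compute the nim-sum pairwise:
6 ⊕ 6 = 0
The nim-sum is 0, so this is a P-position: the player to move is in a losing position under optimal play; Ada is about to move from it and so loses — Bo wins.

Bo wins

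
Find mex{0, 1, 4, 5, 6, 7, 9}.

The values 0, 1 are all present; 2 is the first non-negative integer missing from the set.

2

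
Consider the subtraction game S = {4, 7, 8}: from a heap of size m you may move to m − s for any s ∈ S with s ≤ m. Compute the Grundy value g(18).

Build the Grundy sequence with g(k) = mex{g(k−s) : s ∈ {4, 7, 8}, s ≤ k}:
k:     0  1  2  3  4  5  6  7  8  9 10 11 12 13 14 15 16 17 18
g(k):  0  0  0  0  1  1  1  1  2  2  2  2  0  0  0  0  1  1  1
So g(18) = 1.

1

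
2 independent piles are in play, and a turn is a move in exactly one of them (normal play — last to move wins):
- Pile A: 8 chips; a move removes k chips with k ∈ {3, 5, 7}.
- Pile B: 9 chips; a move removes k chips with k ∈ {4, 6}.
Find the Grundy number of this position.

0

For pile A, compute g(0), g(1), … with moves {3, 5, 7}:
g(0) = mex{} = 0
g(1) = mex{} = 0
g(2) = mex{} = 0
g(3) = mex{0} = 1
g(4) = mex{0} = 1
g(5) = mex{0} = 1
g(6) = mex{0,1} = 2
g(7) = mex{0,1} = 2
g(8) = mex{0,1} = 2
So g(8) = 2.
For pile B, compute g(0), g(1), … with moves {4, 6}:
k:     0  1  2  3  4  5  6  7  8  9
g(k):  0  0  0  0  1  1  1  1  2  2
So g(9) = 2.
By the Sprague-Grundy theorem, the Grundy value of a sum of independent games is the XOR of the component values.
Combined value = 2 ⊕ 2 = 0.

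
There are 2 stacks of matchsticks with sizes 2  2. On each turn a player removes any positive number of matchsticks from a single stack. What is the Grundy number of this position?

Nim-sum: 2 ⊕ 2 = 0.

0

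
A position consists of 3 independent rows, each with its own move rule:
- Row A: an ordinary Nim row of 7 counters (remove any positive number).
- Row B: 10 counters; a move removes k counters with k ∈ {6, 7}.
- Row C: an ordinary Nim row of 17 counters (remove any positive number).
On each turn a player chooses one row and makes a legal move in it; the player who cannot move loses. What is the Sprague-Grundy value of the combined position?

23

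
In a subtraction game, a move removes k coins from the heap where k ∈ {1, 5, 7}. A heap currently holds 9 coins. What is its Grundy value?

1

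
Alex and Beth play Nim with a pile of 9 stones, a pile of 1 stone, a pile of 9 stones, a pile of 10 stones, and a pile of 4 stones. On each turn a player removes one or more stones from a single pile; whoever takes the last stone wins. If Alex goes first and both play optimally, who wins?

Compute the nim-sum pairwise:
9 ^ 1 = 8
8 ^ 9 = 1
1 ^ 10 = 11
11 ^ 4 = 15
The nim-sum is 15 ≠ 0, so this is an N-position: the player to move can win; Alex has a winning move.

Alex wins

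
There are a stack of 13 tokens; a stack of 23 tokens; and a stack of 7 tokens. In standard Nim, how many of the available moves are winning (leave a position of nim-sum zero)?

1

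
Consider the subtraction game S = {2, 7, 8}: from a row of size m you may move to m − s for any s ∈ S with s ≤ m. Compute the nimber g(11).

3

Compute g(0), g(1), … for moves {2, 7, 8}:
k:     0  1  2  3  4  5  6  7  8  9 10 11
g(k):  0  0  1  1  0  0  1  1  2  2  0  3
So g(11) = 3.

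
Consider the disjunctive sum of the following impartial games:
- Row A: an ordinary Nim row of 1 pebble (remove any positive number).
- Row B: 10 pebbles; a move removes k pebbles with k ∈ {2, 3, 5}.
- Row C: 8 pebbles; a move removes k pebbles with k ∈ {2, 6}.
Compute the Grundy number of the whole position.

Row A is a plain Nim row of size 1, so its Grundy value is 1.
Build the Grundy sequence for row B with g(k) = mex{g(k−s) : s ∈ {2, 3, 5}, s ≤ k}:
g(0) = mex{} = 0
g(1) = mex{} = 0
g(2) = mex{0} = 1
g(3) = mex{0} = 1
g(4) = mex{0,1} = 2
g(5) = mex{0,1} = 2
g(6) = mex{0,1,2} = 3
g(7) = mex{1,2} = 0
g(8) = mex{1,2,3} = 0
g(9) = mex{0,2,3} = 1
g(10) = mex{0,2} = 1
So g(10) = 1.
Grundy values for row C (subtraction set {2, 6}):
k:     0  1  2  3  4  5  6  7  8
g(k):  0  0  1  1  0  0  1  1  0
So g(8) = 0.
The value of a disjunctive sum is the nim-sum of the parts.
Combined value = 1 ⊕ 1 ⊕ 0 = 0.

0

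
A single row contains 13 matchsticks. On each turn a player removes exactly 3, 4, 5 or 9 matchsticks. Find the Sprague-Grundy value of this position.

2

Grundy values for subtraction set {3, 4, 5, 9}:
k:     0  1  2  3  4  5  6  7  8  9 10 11 12 13
g(k):  0  0  0  1  1  1  2  2  0  3  3  1  4  2
So g(13) = 2.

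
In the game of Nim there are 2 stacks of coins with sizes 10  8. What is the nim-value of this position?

2

Write each in binary and XOR column by column:
  1010  (10)
  1000  (8)
  ----
  0010  (2)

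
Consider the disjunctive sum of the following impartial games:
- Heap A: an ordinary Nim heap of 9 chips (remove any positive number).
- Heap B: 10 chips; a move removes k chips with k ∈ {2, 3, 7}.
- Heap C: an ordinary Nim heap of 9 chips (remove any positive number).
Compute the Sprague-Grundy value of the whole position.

0

Heap A is a plain Nim heap of size 9, so its Grundy value is 9.
Build the Grundy sequence for heap B with g(k) = mex{g(k−s) : s ∈ {2, 3, 7}, s ≤ k}:
g(0) = mex{} = 0
g(1) = mex{} = 0
g(2) = mex{0} = 1
g(3) = mex{0} = 1
g(4) = mex{0,1} = 2
g(5) = mex{1} = 0
g(6) = mex{1,2} = 0
g(7) = mex{0,2} = 1
g(8) = mex{0} = 1
g(9) = mex{0,1} = 2
g(10) = mex{1} = 0
So g(10) = 0.
Heap C is a plain Nim heap of size 9, so its Grundy value is 9.
By the Sprague-Grundy theorem, the Grundy value of a sum of independent games is the XOR of the component values.
Combined value = 9 XOR 0 XOR 9 = 0.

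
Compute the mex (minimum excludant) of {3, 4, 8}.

0

0 is not in the set, so the mex is 0.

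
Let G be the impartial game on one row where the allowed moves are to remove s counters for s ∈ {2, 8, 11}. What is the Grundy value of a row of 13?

Compute g(0), g(1), … for moves {2, 8, 11}:
g(0) = mex{} = 0
g(1) = mex{} = 0
g(2) = mex{0} = 1
g(3) = mex{0} = 1
g(4) = mex{1} = 0
g(5) = mex{1} = 0
g(6) = mex{0} = 1
g(7) = mex{0} = 1
g(8) = mex{0,1} = 2
g(9) = mex{0,1} = 2
g(10) = mex{1,2} = 0
g(11) = mex{0,1,2} = 3
g(12) = mex{0} = 1
g(13) = mex{0,1,3} = 2
So g(13) = 2.

2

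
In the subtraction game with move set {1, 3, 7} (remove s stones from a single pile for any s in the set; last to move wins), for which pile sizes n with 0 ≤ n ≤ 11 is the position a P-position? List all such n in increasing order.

0, 2, 4, 6, 8, 10

Compute g(0), g(1), … for moves {1, 3, 7}:
g(0) = mex{} = 0
g(1) = mex{0} = 1
g(2) = mex{1} = 0
g(3) = mex{0} = 1
g(4) = mex{1} = 0
g(5) = mex{0} = 1
g(6) = mex{1} = 0
g(7) = mex{0} = 1
g(8) = mex{1} = 0
g(9) = mex{0} = 1
g(10) = mex{1} = 0
g(11) = mex{0} = 1
The P-positions (g = 0) in 0..11 are 0, 2, 4, 6, 8, 10.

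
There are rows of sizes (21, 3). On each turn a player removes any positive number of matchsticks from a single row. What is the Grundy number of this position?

Nim-sum: 21 ^ 3 = 22.

22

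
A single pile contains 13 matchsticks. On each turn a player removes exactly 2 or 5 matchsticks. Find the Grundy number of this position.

1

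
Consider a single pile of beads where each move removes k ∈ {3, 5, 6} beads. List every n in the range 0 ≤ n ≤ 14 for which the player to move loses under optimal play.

Grundy values for subtraction set {3, 5, 6}:
k:     0  1  2  3  4  5  6  7  8  9 10 11 12 13 14
g(k):  0  0  0  1  1  1  2  2  2  0  0  0  1  1  1
The P-positions (g = 0) in 0..14 are 0, 1, 2, 9, 10, 11.

0, 1, 2, 9, 10, 11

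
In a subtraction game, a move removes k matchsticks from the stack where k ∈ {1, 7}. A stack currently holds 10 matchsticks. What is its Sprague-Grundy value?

Grundy values for subtraction set {1, 7}:
k:     0  1  2  3  4  5  6  7  8  9 10
g(k):  0  1  0  1  0  1  0  1  0  1  0
So g(10) = 0.

0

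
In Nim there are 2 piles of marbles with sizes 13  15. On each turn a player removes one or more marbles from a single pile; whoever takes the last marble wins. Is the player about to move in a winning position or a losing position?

Winning position

Compute the nim-sum pairwise:
13 ^ 15 = 2
The nim-sum is 2 ≠ 0, so this is an N-position: the player to move can win.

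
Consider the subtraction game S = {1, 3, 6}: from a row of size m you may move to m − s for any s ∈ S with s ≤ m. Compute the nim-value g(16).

3

Grundy values for subtraction set {1, 3, 6}:
k:     0  1  2  3  4  5  6  7  8  9 10 11 12 13 14 15 16
g(k):  0  1  0  1  0  1  2  3  2  0  1  0  1  0  1  2  3
So g(16) = 3.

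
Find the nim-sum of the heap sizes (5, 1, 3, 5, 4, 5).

Nim-sum: 5 ^ 1 ^ 3 ^ 5 ^ 4 ^ 5 = 3.

3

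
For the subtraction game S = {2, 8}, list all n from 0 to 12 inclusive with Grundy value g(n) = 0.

0, 1, 4, 5, 10, 11

Grundy values for subtraction set {2, 8}:
g(0) = mex{} = 0
g(1) = mex{} = 0
g(2) = mex{0} = 1
g(3) = mex{0} = 1
g(4) = mex{1} = 0
g(5) = mex{1} = 0
g(6) = mex{0} = 1
g(7) = mex{0} = 1
g(8) = mex{0,1} = 2
g(9) = mex{0,1} = 2
g(10) = mex{1,2} = 0
g(11) = mex{1,2} = 0
g(12) = mex{0} = 1
The P-positions (g = 0) in 0..12 are 0, 1, 4, 5, 10, 11.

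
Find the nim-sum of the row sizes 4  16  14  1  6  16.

Compute the nim-sum pairwise:
4 ⊕ 16 = 20
20 ⊕ 14 = 26
26 ⊕ 1 = 27
27 ⊕ 6 = 29
29 ⊕ 16 = 13

13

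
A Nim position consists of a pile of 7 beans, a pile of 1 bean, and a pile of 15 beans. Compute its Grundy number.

9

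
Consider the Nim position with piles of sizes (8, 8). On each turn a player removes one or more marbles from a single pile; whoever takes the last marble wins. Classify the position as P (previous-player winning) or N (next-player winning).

P-position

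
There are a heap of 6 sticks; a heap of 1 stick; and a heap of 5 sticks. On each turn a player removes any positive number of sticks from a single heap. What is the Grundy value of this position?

Nim-sum: 6 XOR 1 XOR 5 = 2.

2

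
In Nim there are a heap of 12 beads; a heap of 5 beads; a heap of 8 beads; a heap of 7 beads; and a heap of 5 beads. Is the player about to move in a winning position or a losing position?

Nim-sum: 12 ⊕ 5 ⊕ 8 ⊕ 7 ⊕ 5 = 3.
The nim-sum is 3 ≠ 0, so this is an N-position: the player to move can win.

Winning position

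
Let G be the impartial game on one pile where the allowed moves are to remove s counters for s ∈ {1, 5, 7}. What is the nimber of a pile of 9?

Build the Grundy sequence with g(k) = mex{g(k−s) : s ∈ {1, 5, 7}, s ≤ k}:
k:     0  1  2  3  4  5  6  7  8  9
g(k):  0  1  0  1  0  1  0  1  0  1
So g(9) = 1.

1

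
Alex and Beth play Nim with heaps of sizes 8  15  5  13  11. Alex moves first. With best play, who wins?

Compute the nim-sum pairwise:
8 ⊕ 15 = 7
7 ⊕ 5 = 2
2 ⊕ 13 = 15
15 ⊕ 11 = 4
The nim-sum is 4 ≠ 0, so this is an N-position: the player to move can win; Alex has a winning move.

Alex wins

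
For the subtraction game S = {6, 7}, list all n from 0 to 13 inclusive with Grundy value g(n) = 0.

Build the Grundy sequence with g(k) = mex{g(k−s) : s ∈ {6, 7}, s ≤ k}:
g(0) = mex{} = 0
g(1) = mex{} = 0
g(2) = mex{} = 0
g(3) = mex{} = 0
g(4) = mex{} = 0
g(5) = mex{} = 0
g(6) = mex{0} = 1
g(7) = mex{0} = 1
g(8) = mex{0} = 1
g(9) = mex{0} = 1
g(10) = mex{0} = 1
g(11) = mex{0} = 1
g(12) = mex{0,1} = 2
g(13) = mex{1} = 0
The P-positions (g = 0) in 0..13 are 0, 1, 2, 3, 4, 5, 13.

0, 1, 2, 3, 4, 5, 13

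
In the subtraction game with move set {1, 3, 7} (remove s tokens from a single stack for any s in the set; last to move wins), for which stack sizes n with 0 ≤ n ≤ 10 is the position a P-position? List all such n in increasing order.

0, 2, 4, 6, 8, 10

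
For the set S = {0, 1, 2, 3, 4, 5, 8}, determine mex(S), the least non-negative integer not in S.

The values 0, 1, 2, 3, 4, 5 are all present; 6 is the first non-negative integer missing from the set.

6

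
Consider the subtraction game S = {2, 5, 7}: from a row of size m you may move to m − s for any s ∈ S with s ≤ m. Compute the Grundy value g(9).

2

Grundy values for subtraction set {2, 5, 7}:
k:     0  1  2  3  4  5  6  7  8  9
g(k):  0  0  1  1  0  2  1  3  2  2
So g(9) = 2.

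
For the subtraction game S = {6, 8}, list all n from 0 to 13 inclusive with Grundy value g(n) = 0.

0, 1, 2, 3, 4, 5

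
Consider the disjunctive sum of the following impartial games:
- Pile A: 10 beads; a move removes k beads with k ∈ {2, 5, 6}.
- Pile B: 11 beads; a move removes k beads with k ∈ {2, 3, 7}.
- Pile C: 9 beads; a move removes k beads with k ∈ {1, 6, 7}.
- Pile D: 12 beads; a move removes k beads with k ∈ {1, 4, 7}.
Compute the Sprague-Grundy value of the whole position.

0

Grundy values for pile A (subtraction set {2, 5, 6}):
k:     0  1  2  3  4  5  6  7  8  9 10
g(k):  0  0  1  1  0  2  1  3  0  2  1
So g(10) = 1.
Grundy values for pile B (subtraction set {2, 3, 7}):
g(0) = mex{} = 0
g(1) = mex{} = 0
g(2) = mex{0} = 1
g(3) = mex{0} = 1
g(4) = mex{0,1} = 2
g(5) = mex{1} = 0
g(6) = mex{1,2} = 0
g(7) = mex{0,2} = 1
g(8) = mex{0} = 1
g(9) = mex{0,1} = 2
g(10) = mex{1} = 0
g(11) = mex{1,2} = 0
So g(11) = 0.
Grundy values for pile C (subtraction set {1, 6, 7}):
g(0) = mex{} = 0
g(1) = mex{0} = 1
g(2) = mex{1} = 0
g(3) = mex{0} = 1
g(4) = mex{1} = 0
g(5) = mex{0} = 1
g(6) = mex{0,1} = 2
g(7) = mex{0,1,2} = 3
g(8) = mex{0,1,3} = 2
g(9) = mex{0,1,2} = 3
So g(9) = 3.
For pile D, compute g(0), g(1), … with moves {1, 4, 7}:
g(0) = mex{} = 0
g(1) = mex{0} = 1
g(2) = mex{1} = 0
g(3) = mex{0} = 1
g(4) = mex{0,1} = 2
g(5) = mex{1,2} = 0
g(6) = mex{0} = 1
g(7) = mex{0,1} = 2
g(8) = mex{1,2} = 0
g(9) = mex{0} = 1
g(10) = mex{1} = 0
g(11) = mex{0,2} = 1
g(12) = mex{0,1} = 2
So g(12) = 2.
By the Sprague-Grundy theorem, the Grundy value of a sum of independent games is the XOR of the component values.
Combined value = 1 XOR 0 XOR 3 XOR 2 = 0.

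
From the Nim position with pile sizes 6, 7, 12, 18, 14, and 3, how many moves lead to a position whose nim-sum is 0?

Compute the nim-sum pairwise:
6 ⊕ 7 = 1
1 ⊕ 12 = 13
13 ⊕ 18 = 31
31 ⊕ 14 = 17
17 ⊕ 3 = 18
The overall nim-sum is X = 18. A pile of size p has a winning move iff p XOR X < p (reduce it to p XOR X).
  6: 6 XOR 18 = 20 ≥ 6 — no move.
  7: 7 XOR 18 = 21 ≥ 7 — no move.
  12: 12 XOR 18 = 30 ≥ 12 — no move.
  18: 18 XOR 18 = 0 < 18 — winning move (to 0).
  14: 14 XOR 18 = 28 ≥ 14 — no move.
  3: 3 XOR 18 = 17 ≥ 3 — no move.
That gives 1 winning move.

1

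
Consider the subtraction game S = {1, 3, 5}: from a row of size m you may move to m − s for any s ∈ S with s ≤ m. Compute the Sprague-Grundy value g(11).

Compute g(0), g(1), … for moves {1, 3, 5}:
k:     0  1  2  3  4  5  6  7  8  9 10 11
g(k):  0  1  0  1  0  1  0  1  0  1  0  1
So g(11) = 1.

1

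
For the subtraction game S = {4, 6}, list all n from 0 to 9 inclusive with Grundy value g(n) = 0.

Build the Grundy sequence with g(k) = mex{g(k−s) : s ∈ {4, 6}, s ≤ k}:
k:     0  1  2  3  4  5  6  7  8  9
g(k):  0  0  0  0  1  1  1  1  2  2
The P-positions (g = 0) in 0..9 are 0, 1, 2, 3.

0, 1, 2, 3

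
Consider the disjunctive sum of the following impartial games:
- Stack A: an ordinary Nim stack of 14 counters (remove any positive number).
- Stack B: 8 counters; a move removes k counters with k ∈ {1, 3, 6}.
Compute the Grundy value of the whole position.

12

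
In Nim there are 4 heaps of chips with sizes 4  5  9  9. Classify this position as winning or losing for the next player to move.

Winning position

In binary:
  0100  (4)
  0101  (5)
  1001  (9)
  1001  (9)
  ----
  0001  (1)
The nim-sum is 1 ≠ 0, so this is an N-position: the player to move can win.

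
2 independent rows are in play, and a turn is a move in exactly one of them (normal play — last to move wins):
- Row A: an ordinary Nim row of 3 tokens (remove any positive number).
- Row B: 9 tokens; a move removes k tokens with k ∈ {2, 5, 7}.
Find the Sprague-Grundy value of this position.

1

Row A is a plain Nim row of size 3, so its Grundy value is 3.
For row B, compute g(0), g(1), … with moves {2, 5, 7}:
k:     0  1  2  3  4  5  6  7  8  9
g(k):  0  0  1  1  0  2  1  3  2  2
So g(9) = 2.
The value of a disjunctive sum is the nim-sum of the parts.
Combined value = 3 XOR 2 = 1.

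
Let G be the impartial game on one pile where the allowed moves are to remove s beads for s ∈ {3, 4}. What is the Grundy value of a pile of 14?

Build the Grundy sequence with g(k) = mex{g(k−s) : s ∈ {3, 4}, s ≤ k}:
k:     0  1  2  3  4  5  6  7  8  9 10 11 12 13 14
g(k):  0  0  0  1  1  1  2  0  0  0  1  1  1  2  0
So g(14) = 0.

0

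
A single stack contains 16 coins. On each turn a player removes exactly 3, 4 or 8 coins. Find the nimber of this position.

Grundy values for subtraction set {3, 4, 8}:
k:     0  1  2  3  4  5  6  7  8  9 10 11 12 13 14 15 16
g(k):  0  0  0  1  1  1  2  0  2  3  1  3  0  0  0  1  1
So g(16) = 1.

1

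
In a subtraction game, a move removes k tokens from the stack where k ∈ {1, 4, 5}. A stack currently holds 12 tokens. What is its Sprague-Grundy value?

Compute g(0), g(1), … for moves {1, 4, 5}:
k:     0  1  2  3  4  5  6  7  8  9 10 11 12
g(k):  0  1  0  1  2  3  2  3  0  1  0  1  2
So g(12) = 2.

2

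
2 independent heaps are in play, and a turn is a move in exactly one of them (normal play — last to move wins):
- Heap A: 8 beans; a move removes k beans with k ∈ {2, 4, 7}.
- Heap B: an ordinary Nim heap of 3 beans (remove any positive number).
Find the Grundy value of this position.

2

Build the Grundy sequence for heap A with g(k) = mex{g(k−s) : s ∈ {2, 4, 7}, s ≤ k}:
k:     0  1  2  3  4  5  6  7  8
g(k):  0  0  1  1  2  2  0  3  1
So g(8) = 1.
Heap B is a plain Nim heap of size 3, so its Grundy value is 3.
By the Sprague-Grundy theorem, the Grundy value of a sum of independent games is the XOR of the component values.
Combined value = 1 XOR 3 = 2.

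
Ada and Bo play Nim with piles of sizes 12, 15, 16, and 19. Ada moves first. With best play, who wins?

Bo wins

In binary:
  01100  (12)
  01111  (15)
  10000  (16)
  10011  (19)
  -----
  00000  (0)
The nim-sum is 0, so this is a P-position: the player to move is in a losing position under optimal play; Ada is about to move from it and so loses — Bo wins.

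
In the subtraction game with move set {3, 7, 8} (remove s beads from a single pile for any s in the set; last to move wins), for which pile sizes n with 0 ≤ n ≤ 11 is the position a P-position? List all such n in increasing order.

0, 1, 2, 6, 11

Build the Grundy sequence with g(k) = mex{g(k−s) : s ∈ {3, 7, 8}, s ≤ k}:
k:     0  1  2  3  4  5  6  7  8  9 10 11
g(k):  0  0  0  1  1  1  0  2  2  1  3  0
The P-positions (g = 0) in 0..11 are 0, 1, 2, 6, 11.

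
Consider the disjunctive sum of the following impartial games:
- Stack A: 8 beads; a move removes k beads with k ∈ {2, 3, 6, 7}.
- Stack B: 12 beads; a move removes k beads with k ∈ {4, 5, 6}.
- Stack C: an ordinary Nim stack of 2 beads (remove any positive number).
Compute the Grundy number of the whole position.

For stack A, compute g(0), g(1), … with moves {2, 3, 6, 7}:
k:     0  1  2  3  4  5  6  7  8
g(k):  0  0  1  1  2  0  3  1  2
So g(8) = 2.
For stack B, compute g(0), g(1), … with moves {4, 5, 6}:
k:     0  1  2  3  4  5  6  7  8  9 10 11 12
g(k):  0  0  0  0  1  1  1  1  2  2  0  0  0
So g(12) = 0.
Stack C is a plain Nim stack of size 2, so its Grundy value is 2.
By the Sprague-Grundy theorem, the Grundy value of a sum of independent games is the XOR of the component values.
Combined value = 2 XOR 0 XOR 2 = 0.

0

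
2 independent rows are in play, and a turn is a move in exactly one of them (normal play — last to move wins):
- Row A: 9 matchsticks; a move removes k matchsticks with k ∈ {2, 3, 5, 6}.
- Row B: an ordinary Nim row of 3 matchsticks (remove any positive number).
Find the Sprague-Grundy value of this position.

Build the Grundy sequence for row A with g(k) = mex{g(k−s) : s ∈ {2, 3, 5, 6}, s ≤ k}:
g(0) = mex{} = 0
g(1) = mex{} = 0
g(2) = mex{0} = 1
g(3) = mex{0} = 1
g(4) = mex{0,1} = 2
g(5) = mex{0,1} = 2
g(6) = mex{0,1,2} = 3
g(7) = mex{0,1,2} = 3
g(8) = mex{1,2,3} = 0
g(9) = mex{1,2,3} = 0
So g(9) = 0.
Row B is a plain Nim row of size 3, so its Grundy value is 3.
By the Sprague-Grundy theorem, the Grundy value of a sum of independent games is the XOR of the component values.
Combined value = 0 ⊕ 3 = 3.

3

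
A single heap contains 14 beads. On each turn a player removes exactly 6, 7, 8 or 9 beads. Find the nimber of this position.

Compute g(0), g(1), … for moves {6, 7, 8, 9}:
g(0) = mex{} = 0
g(1) = mex{} = 0
g(2) = mex{} = 0
g(3) = mex{} = 0
g(4) = mex{} = 0
g(5) = mex{} = 0
g(6) = mex{0} = 1
g(7) = mex{0} = 1
g(8) = mex{0} = 1
g(9) = mex{0} = 1
g(10) = mex{0} = 1
g(11) = mex{0} = 1
g(12) = mex{0,1} = 2
g(13) = mex{0,1} = 2
g(14) = mex{0,1} = 2
So g(14) = 2.

2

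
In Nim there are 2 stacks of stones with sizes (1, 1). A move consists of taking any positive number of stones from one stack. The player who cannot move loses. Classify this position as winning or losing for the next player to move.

Nim-sum: 1 XOR 1 = 0.
The nim-sum is 0, so this is a P-position: the player to move is in a losing position under optimal play.

Losing position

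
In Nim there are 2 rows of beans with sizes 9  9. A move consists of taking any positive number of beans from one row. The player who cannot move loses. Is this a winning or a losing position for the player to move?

Losing position

Write each in binary and XOR column by column:
  1001  (9)
  1001  (9)
  ----
  0000  (0)
The nim-sum is 0, so this is a P-position: the player to move is in a losing position under optimal play.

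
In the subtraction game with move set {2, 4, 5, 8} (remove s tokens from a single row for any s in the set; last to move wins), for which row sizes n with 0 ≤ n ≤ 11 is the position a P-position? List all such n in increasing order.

0, 1, 7, 10

Grundy values for subtraction set {2, 4, 5, 8}:
g(0) = mex{} = 0
g(1) = mex{} = 0
g(2) = mex{0} = 1
g(3) = mex{0} = 1
g(4) = mex{0,1} = 2
g(5) = mex{0,1} = 2
g(6) = mex{0,1,2} = 3
g(7) = mex{1,2} = 0
g(8) = mex{0,1,2,3} = 4
g(9) = mex{0,2} = 1
g(10) = mex{1,2,3,4} = 0
g(11) = mex{0,1,3} = 2
The P-positions (g = 0) in 0..11 are 0, 1, 7, 10.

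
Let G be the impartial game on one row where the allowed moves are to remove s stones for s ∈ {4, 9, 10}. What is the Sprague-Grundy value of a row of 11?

2

Build the Grundy sequence with g(k) = mex{g(k−s) : s ∈ {4, 9, 10}, s ≤ k}:
g(0) = mex{} = 0
g(1) = mex{} = 0
g(2) = mex{} = 0
g(3) = mex{} = 0
g(4) = mex{0} = 1
g(5) = mex{0} = 1
g(6) = mex{0} = 1
g(7) = mex{0} = 1
g(8) = mex{1} = 0
g(9) = mex{0,1} = 2
g(10) = mex{0,1} = 2
g(11) = mex{0,1} = 2
So g(11) = 2.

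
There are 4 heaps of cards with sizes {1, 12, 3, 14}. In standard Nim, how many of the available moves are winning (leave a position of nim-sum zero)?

0

Nim-sum: 1 XOR 12 XOR 3 XOR 14 = 0.
The nim-sum is already 0, so every move leaves a nonzero nim-sum — there are no winning moves.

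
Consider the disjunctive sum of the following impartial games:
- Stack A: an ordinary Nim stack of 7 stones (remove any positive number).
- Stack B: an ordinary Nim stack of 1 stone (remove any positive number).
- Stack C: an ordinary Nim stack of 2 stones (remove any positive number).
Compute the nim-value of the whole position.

4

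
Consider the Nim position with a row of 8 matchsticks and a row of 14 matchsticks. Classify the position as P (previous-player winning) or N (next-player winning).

N-position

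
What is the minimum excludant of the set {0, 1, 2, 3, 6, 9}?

The values 0, 1, 2, 3 are all present; 4 is the first non-negative integer missing from the set.

4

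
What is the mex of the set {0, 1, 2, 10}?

3

The values 0, 1, 2 are all present; 3 is the first non-negative integer missing from the set.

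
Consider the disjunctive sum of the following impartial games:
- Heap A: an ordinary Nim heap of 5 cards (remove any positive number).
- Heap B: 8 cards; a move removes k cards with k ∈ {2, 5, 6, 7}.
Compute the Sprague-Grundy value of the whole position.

7

Heap A is a plain Nim heap of size 5, so its Grundy value is 5.
Grundy values for heap B (subtraction set {2, 5, 6, 7}):
k:     0  1  2  3  4  5  6  7  8
g(k):  0  0  1  1  0  2  1  3  2
So g(8) = 2.
By the Sprague-Grundy theorem, the Grundy value of a sum of independent games is the XOR of the component values.
Combined value = 5 XOR 2 = 7.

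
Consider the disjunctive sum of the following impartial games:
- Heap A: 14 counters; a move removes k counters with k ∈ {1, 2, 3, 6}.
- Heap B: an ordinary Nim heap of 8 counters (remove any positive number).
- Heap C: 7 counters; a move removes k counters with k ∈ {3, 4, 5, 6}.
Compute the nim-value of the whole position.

Build the Grundy sequence for heap A with g(k) = mex{g(k−s) : s ∈ {1, 2, 3, 6}, s ≤ k}:
k:     0  1  2  3  4  5  6  7  8  9 10 11 12 13 14
g(k):  0  1  2  3  0  1  2  3  0  1  2  3  0  1  2
So g(14) = 2.
Heap B is a plain Nim heap of size 8, so its Grundy value is 8.
For heap C, compute g(0), g(1), … with moves {3, 4, 5, 6}:
k:     0  1  2  3  4  5  6  7
g(k):  0  0  0  1  1  1  2  2
So g(7) = 2.
The value of a disjunctive sum is the nim-sum of the parts.
Combined value = 2 XOR 8 XOR 2 = 8.

8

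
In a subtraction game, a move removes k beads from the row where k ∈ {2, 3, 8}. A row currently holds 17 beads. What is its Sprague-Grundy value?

1

Grundy values for subtraction set {2, 3, 8}:
k:     0  1  2  3  4  5  6  7  8  9 10 11 12 13 14 15 16 17
g(k):  0  0  1  1  2  0  0  1  1  2  0  0  1  1  2  0  0  1
So g(17) = 1.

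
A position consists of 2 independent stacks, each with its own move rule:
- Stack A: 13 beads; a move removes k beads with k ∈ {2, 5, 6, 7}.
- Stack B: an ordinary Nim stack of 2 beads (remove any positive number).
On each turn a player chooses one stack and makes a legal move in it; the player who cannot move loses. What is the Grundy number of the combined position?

2

For stack A, compute g(0), g(1), … with moves {2, 5, 6, 7}:
g(0) = mex{} = 0
g(1) = mex{} = 0
g(2) = mex{0} = 1
g(3) = mex{0} = 1
g(4) = mex{1} = 0
g(5) = mex{0,1} = 2
g(6) = mex{0} = 1
g(7) = mex{0,1,2} = 3
g(8) = mex{0,1} = 2
g(9) = mex{0,1,3} = 2
g(10) = mex{0,1,2} = 3
g(11) = mex{0,1,2} = 3
g(12) = mex{1,2,3} = 0
g(13) = mex{1,2,3} = 0
So g(13) = 0.
Stack B is a plain Nim stack of size 2, so its Grundy value is 2.
By the Sprague-Grundy theorem, the Grundy value of a sum of independent games is the XOR of the component values.
Combined value = 0 XOR 2 = 2.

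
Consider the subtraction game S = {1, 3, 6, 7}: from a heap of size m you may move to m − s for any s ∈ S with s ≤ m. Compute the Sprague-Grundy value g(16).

Grundy values for subtraction set {1, 3, 6, 7}:
k:     0  1  2  3  4  5  6  7  8  9 10 11 12 13 14 15 16
g(k):  0  1  0  1  0  1  2  3  2  3  2  3  0  1  0  1  0
So g(16) = 0.

0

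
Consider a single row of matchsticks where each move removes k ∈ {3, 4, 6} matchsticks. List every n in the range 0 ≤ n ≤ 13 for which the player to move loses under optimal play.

0, 1, 2, 9, 10, 11

Build the Grundy sequence with g(k) = mex{g(k−s) : s ∈ {3, 4, 6}, s ≤ k}:
k:     0  1  2  3  4  5  6  7  8  9 10 11 12 13
g(k):  0  0  0  1  1  1  2  2  2  0  0  0  1  1
The P-positions (g = 0) in 0..13 are 0, 1, 2, 9, 10, 11.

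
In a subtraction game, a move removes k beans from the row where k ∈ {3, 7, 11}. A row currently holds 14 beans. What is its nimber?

Grundy values for subtraction set {3, 7, 11}:
k:     0  1  2  3  4  5  6  7  8  9 10 11 12 13 14
g(k):  0  0  0  1  1  1  0  2  2  1  0  3  2  1  0
So g(14) = 0.

0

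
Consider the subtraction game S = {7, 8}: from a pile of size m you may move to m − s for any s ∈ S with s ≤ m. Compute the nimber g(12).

Grundy values for subtraction set {7, 8}:
k:     0  1  2  3  4  5  6  7  8  9 10 11 12
g(k):  0  0  0  0  0  0  0  1  1  1  1  1  1
So g(12) = 1.

1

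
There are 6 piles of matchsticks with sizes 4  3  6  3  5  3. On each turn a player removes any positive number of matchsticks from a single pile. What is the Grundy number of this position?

Nim-sum: 4 ^ 3 ^ 6 ^ 3 ^ 5 ^ 3 = 4.

4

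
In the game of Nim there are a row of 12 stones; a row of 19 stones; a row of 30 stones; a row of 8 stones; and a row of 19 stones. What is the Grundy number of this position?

26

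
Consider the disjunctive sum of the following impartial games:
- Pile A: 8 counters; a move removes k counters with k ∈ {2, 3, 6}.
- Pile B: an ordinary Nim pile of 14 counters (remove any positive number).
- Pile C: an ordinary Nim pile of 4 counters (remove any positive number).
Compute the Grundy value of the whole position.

8

For pile A, compute g(0), g(1), … with moves {2, 3, 6}:
g(0) = mex{} = 0
g(1) = mex{} = 0
g(2) = mex{0} = 1
g(3) = mex{0} = 1
g(4) = mex{0,1} = 2
g(5) = mex{1} = 0
g(6) = mex{0,1,2} = 3
g(7) = mex{0,2} = 1
g(8) = mex{0,1,3} = 2
So g(8) = 2.
Pile B is a plain Nim pile of size 14, so its Grundy value is 14.
Pile C is a plain Nim pile of size 4, so its Grundy value is 4.
The value of a disjunctive sum is the nim-sum of the parts.
Combined value = 2 XOR 14 XOR 4 = 8.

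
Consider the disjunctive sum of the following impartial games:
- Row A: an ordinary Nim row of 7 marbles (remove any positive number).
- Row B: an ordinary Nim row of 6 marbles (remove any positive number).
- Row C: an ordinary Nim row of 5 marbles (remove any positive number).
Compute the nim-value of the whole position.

4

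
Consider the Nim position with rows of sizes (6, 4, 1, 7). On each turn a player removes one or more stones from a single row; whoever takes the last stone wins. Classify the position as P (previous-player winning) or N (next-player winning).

N-position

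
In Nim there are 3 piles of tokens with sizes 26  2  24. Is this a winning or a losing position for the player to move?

Losing position

Compute the nim-sum pairwise:
26 ^ 2 = 24
24 ^ 24 = 0
The nim-sum is 0, so this is a P-position: the player to move is in a losing position under optimal play.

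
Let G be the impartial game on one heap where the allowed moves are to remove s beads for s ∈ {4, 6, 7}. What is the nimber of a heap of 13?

0

Compute g(0), g(1), … for moves {4, 6, 7}:
g(0) = mex{} = 0
g(1) = mex{} = 0
g(2) = mex{} = 0
g(3) = mex{} = 0
g(4) = mex{0} = 1
g(5) = mex{0} = 1
g(6) = mex{0} = 1
g(7) = mex{0} = 1
g(8) = mex{0,1} = 2
g(9) = mex{0,1} = 2
g(10) = mex{0,1} = 2
g(11) = mex{1} = 0
g(12) = mex{1,2} = 0
g(13) = mex{1,2} = 0
So g(13) = 0.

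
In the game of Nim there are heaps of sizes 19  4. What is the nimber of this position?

Nim-sum: 19 ⊕ 4 = 23.

23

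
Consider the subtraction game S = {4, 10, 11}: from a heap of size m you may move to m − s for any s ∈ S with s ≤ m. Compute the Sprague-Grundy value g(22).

Compute g(0), g(1), … for moves {4, 10, 11}:
k:     0  1  2  3  4  5  6  7  8  9 10 11 12 13 14 15 16 17 18 19 20 21 22
g(k):  0  0  0  0  1  1  1  1  0  0  2  2  1  1  3  0  0  0  2  1  1  1  0
So g(22) = 0.

0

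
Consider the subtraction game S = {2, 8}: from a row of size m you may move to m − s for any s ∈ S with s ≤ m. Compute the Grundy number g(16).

1

Build the Grundy sequence with g(k) = mex{g(k−s) : s ∈ {2, 8}, s ≤ k}:
k:     0  1  2  3  4  5  6  7  8  9 10 11 12 13 14 15 16
g(k):  0  0  1  1  0  0  1  1  2  2  0  0  1  1  0  0  1
So g(16) = 1.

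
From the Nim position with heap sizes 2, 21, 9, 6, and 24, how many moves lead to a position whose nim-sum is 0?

0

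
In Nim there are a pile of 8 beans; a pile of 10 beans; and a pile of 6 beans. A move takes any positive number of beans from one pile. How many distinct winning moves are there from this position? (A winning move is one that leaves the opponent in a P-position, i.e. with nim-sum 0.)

Compute the nim-sum pairwise:
8 ⊕ 10 = 2
2 ⊕ 6 = 4
The overall nim-sum is X = 4. A pile of size p has a winning move iff p XOR X < p (reduce it to p XOR X).
  8: 8 XOR 4 = 12 ≥ 8 — no move.
  10: 10 XOR 4 = 14 ≥ 10 — no move.
  6: 6 XOR 4 = 2 < 6 — winning move (to 2).
That gives 1 winning move.

1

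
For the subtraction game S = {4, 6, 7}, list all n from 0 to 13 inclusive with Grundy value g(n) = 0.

0, 1, 2, 3, 11, 12, 13

Compute g(0), g(1), … for moves {4, 6, 7}:
g(0) = mex{} = 0
g(1) = mex{} = 0
g(2) = mex{} = 0
g(3) = mex{} = 0
g(4) = mex{0} = 1
g(5) = mex{0} = 1
g(6) = mex{0} = 1
g(7) = mex{0} = 1
g(8) = mex{0,1} = 2
g(9) = mex{0,1} = 2
g(10) = mex{0,1} = 2
g(11) = mex{1} = 0
g(12) = mex{1,2} = 0
g(13) = mex{1,2} = 0
The P-positions (g = 0) in 0..13 are 0, 1, 2, 3, 11, 12, 13.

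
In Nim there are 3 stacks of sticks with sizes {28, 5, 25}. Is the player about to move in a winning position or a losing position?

Losing position

Compute the nim-sum pairwise:
28 ⊕ 5 = 25
25 ⊕ 25 = 0
The nim-sum is 0, so this is a P-position: the player to move is in a losing position under optimal play.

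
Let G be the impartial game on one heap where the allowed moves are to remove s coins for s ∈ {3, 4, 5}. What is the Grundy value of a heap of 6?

2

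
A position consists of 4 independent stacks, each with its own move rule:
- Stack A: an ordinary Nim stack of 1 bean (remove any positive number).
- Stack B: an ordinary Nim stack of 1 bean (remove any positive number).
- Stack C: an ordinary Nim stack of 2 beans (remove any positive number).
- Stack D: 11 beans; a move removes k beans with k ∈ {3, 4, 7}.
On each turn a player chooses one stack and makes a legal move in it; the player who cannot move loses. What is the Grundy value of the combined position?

Stack A is a plain Nim stack of size 1, so its Grundy value is 1.
Stack B is a plain Nim stack of size 1, so its Grundy value is 1.
Stack C is a plain Nim stack of size 2, so its Grundy value is 2.
Build the Grundy sequence for stack D with g(k) = mex{g(k−s) : s ∈ {3, 4, 7}, s ≤ k}:
g(0) = mex{} = 0
g(1) = mex{} = 0
g(2) = mex{} = 0
g(3) = mex{0} = 1
g(4) = mex{0} = 1
g(5) = mex{0} = 1
g(6) = mex{0,1} = 2
g(7) = mex{0,1} = 2
g(8) = mex{0,1} = 2
g(9) = mex{0,1,2} = 3
g(10) = mex{1,2} = 0
g(11) = mex{1,2} = 0
So g(11) = 0.
The value of a disjunctive sum is the nim-sum of the parts.
Combined value = 1 ⊕ 1 ⊕ 2 ⊕ 0 = 2.

2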